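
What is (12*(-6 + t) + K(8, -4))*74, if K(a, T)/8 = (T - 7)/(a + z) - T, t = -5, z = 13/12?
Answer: -884744/109 ≈ -8116.9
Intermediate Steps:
z = 13/12 (z = 13*(1/12) = 13/12 ≈ 1.0833)
K(a, T) = -8*T + 8*(-7 + T)/(13/12 + a) (K(a, T) = 8*((T - 7)/(a + 13/12) - T) = 8*((-7 + T)/(13/12 + a) - T) = 8*(-T + (-7 + T)/(13/12 + a)) = -8*T + 8*(-7 + T)/(13/12 + a))
(12*(-6 + t) + K(8, -4))*74 = (12*(-6 - 5) + 8*(-84 - 1*(-4) - 12*(-4)*8)/(13 + 12*8))*74 = (12*(-11) + 8*(-84 + 4 + 384)/(13 + 96))*74 = (-132 + 8*304/109)*74 = (-132 + 8*(1/109)*304)*74 = (-132 + 2432/109)*74 = -11956/109*74 = -884744/109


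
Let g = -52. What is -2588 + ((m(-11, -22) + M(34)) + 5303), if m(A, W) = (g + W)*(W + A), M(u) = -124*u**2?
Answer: -138187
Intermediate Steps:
m(A, W) = (-52 + W)*(A + W) (m(A, W) = (-52 + W)*(W + A) = (-52 + W)*(A + W))
-2588 + ((m(-11, -22) + M(34)) + 5303) = -2588 + ((((-22)**2 - 52*(-11) - 52*(-22) - 11*(-22)) - 124*34**2) + 5303) = -2588 + (((484 + 572 + 1144 + 242) - 124*1156) + 5303) = -2588 + ((2442 - 143344) + 5303) = -2588 + (-140902 + 5303) = -2588 - 135599 = -138187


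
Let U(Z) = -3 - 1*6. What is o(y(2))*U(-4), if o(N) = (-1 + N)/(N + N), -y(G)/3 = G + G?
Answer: -39/8 ≈ -4.8750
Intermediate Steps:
y(G) = -6*G (y(G) = -3*(G + G) = -6*G)
U(Z) = -9 (U(Z) = -3 - 6 = -9)
o(N) = (-1 + N)/(2*N) (o(N) = (-1 + N)/((2*N)) = (-1 + N)*(1/(2*N)) = (-1 + N)/(2*N))
o(y(2))*U(-4) = ((-1 - 6*2)/(2*((-6*2))))*(-9) = ((1/2)*(-1 - 12)/(-12))*(-9) = ((1/2)*(-1/12)*(-13))*(-9) = (13/24)*(-9) = -39/8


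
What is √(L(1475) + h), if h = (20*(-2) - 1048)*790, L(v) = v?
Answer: I*√858045 ≈ 926.31*I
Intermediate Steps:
h = -859520 (h = (-40 - 1048)*790 = -1088*790 = -859520)
√(L(1475) + h) = √(1475 - 859520) = √(-858045) = I*√858045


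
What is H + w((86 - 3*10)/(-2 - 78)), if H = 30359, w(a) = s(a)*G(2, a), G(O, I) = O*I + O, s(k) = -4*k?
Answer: 759017/25 ≈ 30361.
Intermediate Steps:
G(O, I) = O + I*O (G(O, I) = I*O + O = O + I*O)
w(a) = -4*a*(2 + 2*a) (w(a) = (-4*a)*(2*(1 + a)) = (-4*a)*(2 + 2*a) = -4*a*(2 + 2*a))
H + w((86 - 3*10)/(-2 - 78)) = 30359 - 8*(86 - 3*10)/(-2 - 78)*(1 + (86 - 3*10)/(-2 - 78)) = 30359 - 8*(86 - 30)/(-80)*(1 + (86 - 30)/(-80)) = 30359 - 8*56*(-1/80)*(1 + 56*(-1/80)) = 30359 - 8*(-7/10)*(1 - 7/10) = 30359 - 8*(-7/10)*3/10 = 30359 + 42/25 = 759017/25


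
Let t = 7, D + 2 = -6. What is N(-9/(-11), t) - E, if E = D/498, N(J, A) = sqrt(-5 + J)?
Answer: 4/249 + I*sqrt(506)/11 ≈ 0.016064 + 2.0449*I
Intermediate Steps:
D = -8 (D = -2 - 6 = -8)
E = -4/249 (E = -8/498 = -8*1/498 = -4/249 ≈ -0.016064)
N(-9/(-11), t) - E = sqrt(-5 - 9/(-11)) - 1*(-4/249) = sqrt(-5 - 9*(-1/11)) + 4/249 = sqrt(-5 + 9/11) + 4/249 = sqrt(-46/11) + 4/249 = I*sqrt(506)/11 + 4/249 = 4/249 + I*sqrt(506)/11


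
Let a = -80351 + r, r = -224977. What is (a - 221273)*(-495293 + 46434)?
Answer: 236369598259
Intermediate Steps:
a = -305328 (a = -80351 - 224977 = -305328)
(a - 221273)*(-495293 + 46434) = (-305328 - 221273)*(-495293 + 46434) = -526601*(-448859) = 236369598259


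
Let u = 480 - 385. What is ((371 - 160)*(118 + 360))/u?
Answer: 100858/95 ≈ 1061.7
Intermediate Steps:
u = 95
((371 - 160)*(118 + 360))/u = ((371 - 160)*(118 + 360))/95 = (211*478)*(1/95) = 100858*(1/95) = 100858/95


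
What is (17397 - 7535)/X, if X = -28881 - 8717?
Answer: -4931/18799 ≈ -0.26230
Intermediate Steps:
X = -37598
(17397 - 7535)/X = (17397 - 7535)/(-37598) = 9862*(-1/37598) = -4931/18799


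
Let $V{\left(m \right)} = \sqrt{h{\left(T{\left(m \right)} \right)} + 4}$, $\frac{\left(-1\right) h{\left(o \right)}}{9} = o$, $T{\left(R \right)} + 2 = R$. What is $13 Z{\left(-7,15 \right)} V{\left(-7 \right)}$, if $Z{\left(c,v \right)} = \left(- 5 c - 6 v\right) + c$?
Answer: $- 806 \sqrt{85} \approx -7431.0$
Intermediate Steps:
$T{\left(R \right)} = -2 + R$
$h{\left(o \right)} = - 9 o$
$Z{\left(c,v \right)} = - 6 v - 4 c$ ($Z{\left(c,v \right)} = \left(- 6 v - 5 c\right) + c = - 6 v - 4 c$)
$V{\left(m \right)} = \sqrt{22 - 9 m}$ ($V{\left(m \right)} = \sqrt{- 9 \left(-2 + m\right) + 4} = \sqrt{\left(18 - 9 m\right) + 4} = \sqrt{22 - 9 m}$)
$13 Z{\left(-7,15 \right)} V{\left(-7 \right)} = 13 \left(\left(-6\right) 15 - -28\right) \sqrt{22 - -63} = 13 \left(-90 + 28\right) \sqrt{22 + 63} = 13 \left(-62\right) \sqrt{85} = - 806 \sqrt{85}$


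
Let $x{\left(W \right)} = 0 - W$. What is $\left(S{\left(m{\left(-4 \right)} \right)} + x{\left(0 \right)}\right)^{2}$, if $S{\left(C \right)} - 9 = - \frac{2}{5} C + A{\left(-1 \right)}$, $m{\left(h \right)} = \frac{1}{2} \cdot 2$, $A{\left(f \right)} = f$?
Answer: $\frac{1444}{25} \approx 57.76$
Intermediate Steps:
$m{\left(h \right)} = 1$ ($m{\left(h \right)} = \frac{1}{2} \cdot 2 = 1$)
$S{\left(C \right)} = 8 - \frac{2 C}{5}$ ($S{\left(C \right)} = 9 + \left(- \frac{2}{5} C - 1\right) = 9 + \left(\left(-2\right) \frac{1}{5} C - 1\right) = 9 - \left(1 + \frac{2 C}{5}\right) = 8 - \frac{2 C}{5}$)
$x{\left(W \right)} = - W$
$\left(S{\left(m{\left(-4 \right)} \right)} + x{\left(0 \right)}\right)^{2} = \left(\left(8 - \frac{2}{5}\right) - 0\right)^{2} = \left(\left(8 - \frac{2}{5}\right) + 0\right)^{2} = \left(\frac{38}{5} + 0\right)^{2} = \left(\frac{38}{5}\right)^{2} = \frac{1444}{25}$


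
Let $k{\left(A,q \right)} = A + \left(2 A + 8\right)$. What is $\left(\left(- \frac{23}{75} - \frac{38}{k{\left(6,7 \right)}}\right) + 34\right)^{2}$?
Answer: $\frac{987593476}{950625} \approx 1038.9$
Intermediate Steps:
$k{\left(A,q \right)} = 8 + 3 A$ ($k{\left(A,q \right)} = A + \left(8 + 2 A\right) = 8 + 3 A$)
$\left(\left(- \frac{23}{75} - \frac{38}{k{\left(6,7 \right)}}\right) + 34\right)^{2} = \left(\left(- \frac{23}{75} - \frac{38}{8 + 3 \cdot 6}\right) + 34\right)^{2} = \left(\left(\left(-23\right) \frac{1}{75} - \frac{38}{8 + 18}\right) + 34\right)^{2} = \left(\left(- \frac{23}{75} - \frac{38}{26}\right) + 34\right)^{2} = \left(\left(- \frac{23}{75} - \frac{19}{13}\right) + 34\right)^{2} = \left(- \frac{1724}{975} + 34\right)^{2} = \left(\frac{31426}{975}\right)^{2} = \frac{987593476}{950625}$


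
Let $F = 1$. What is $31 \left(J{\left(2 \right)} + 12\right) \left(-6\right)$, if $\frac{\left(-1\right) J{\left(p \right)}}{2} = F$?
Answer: $-1860$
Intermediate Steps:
$J{\left(p \right)} = -2$ ($J{\left(p \right)} = \left(-2\right) 1 = -2$)
$31 \left(J{\left(2 \right)} + 12\right) \left(-6\right) = 31 \left(-2 + 12\right) \left(-6\right) = 31 \cdot 10 \left(-6\right) = 310 \left(-6\right) = -1860$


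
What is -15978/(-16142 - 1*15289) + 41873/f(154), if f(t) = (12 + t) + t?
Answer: 440407741/3352640 ≈ 131.36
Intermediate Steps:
f(t) = 12 + 2*t
-15978/(-16142 - 1*15289) + 41873/f(154) = -15978/(-16142 - 1*15289) + 41873/(12 + 2*154) = -15978/(-16142 - 15289) + 41873/(12 + 308) = -15978/(-31431) + 41873/320 = -15978*(-1/31431) + 41873*(1/320) = 5326/10477 + 41873/320 = 440407741/3352640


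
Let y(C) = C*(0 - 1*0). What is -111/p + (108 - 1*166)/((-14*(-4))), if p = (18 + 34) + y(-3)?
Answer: -577/182 ≈ -3.1703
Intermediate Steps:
y(C) = 0 (y(C) = C*(0 + 0) = C*0 = 0)
p = 52 (p = (18 + 34) + 0 = 52 + 0 = 52)
-111/p + (108 - 1*166)/((-14*(-4))) = -111/52 + (108 - 1*166)/((-14*(-4))) = -111*1/52 + (108 - 166)/56 = -111/52 - 58*1/56 = -111/52 - 29/28 = -577/182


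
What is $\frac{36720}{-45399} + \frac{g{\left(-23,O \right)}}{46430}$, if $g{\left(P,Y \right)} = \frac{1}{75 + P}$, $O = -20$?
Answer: $- \frac{29551751267}{36536509880} \approx -0.80883$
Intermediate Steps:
$\frac{36720}{-45399} + \frac{g{\left(-23,O \right)}}{46430} = \frac{36720}{-45399} + \frac{1}{\left(75 - 23\right) 46430} = 36720 \left(- \frac{1}{45399}\right) + \frac{1}{52} \cdot \frac{1}{46430} = - \frac{12240}{15133} + \frac{1}{52} \cdot \frac{1}{46430} = - \frac{12240}{15133} + \frac{1}{2414360} = - \frac{29551751267}{36536509880}$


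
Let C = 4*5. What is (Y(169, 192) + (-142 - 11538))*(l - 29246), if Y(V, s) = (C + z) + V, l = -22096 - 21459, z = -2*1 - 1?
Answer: 836774694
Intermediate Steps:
C = 20
z = -3 (z = -2 - 1 = -3)
l = -43555
Y(V, s) = 17 + V (Y(V, s) = (20 - 3) + V = 17 + V)
(Y(169, 192) + (-142 - 11538))*(l - 29246) = ((17 + 169) + (-142 - 11538))*(-43555 - 29246) = (186 - 11680)*(-72801) = -11494*(-72801) = 836774694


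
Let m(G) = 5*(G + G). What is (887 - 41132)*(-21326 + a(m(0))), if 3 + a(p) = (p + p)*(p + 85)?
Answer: 858385605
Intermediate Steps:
m(G) = 10*G (m(G) = 5*(2*G) = 10*G)
a(p) = -3 + 2*p*(85 + p) (a(p) = -3 + (p + p)*(p + 85) = -3 + (2*p)*(85 + p) = -3 + 2*p*(85 + p))
(887 - 41132)*(-21326 + a(m(0))) = (887 - 41132)*(-21326 + (-3 + 2*(10*0)² + 170*(10*0))) = -40245*(-21326 + (-3 + 2*0² + 170*0)) = -40245*(-21326 + (-3 + 2*0 + 0)) = -40245*(-21326 + (-3 + 0 + 0)) = -40245*(-21326 - 3) = -40245*(-21329) = 858385605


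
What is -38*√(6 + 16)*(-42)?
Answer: 1596*√22 ≈ 7485.9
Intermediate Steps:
-38*√(6 + 16)*(-42) = -38*√22*(-42) = 1596*√22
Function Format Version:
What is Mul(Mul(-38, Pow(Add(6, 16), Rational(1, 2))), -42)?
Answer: Mul(1596, Pow(22, Rational(1, 2))) ≈ 7485.9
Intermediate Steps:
Mul(Mul(-38, Pow(Add(6, 16), Rational(1, 2))), -42) = Mul(Mul(-38, Pow(22, Rational(1, 2))), -42) = Mul(1596, Pow(22, Rational(1, 2)))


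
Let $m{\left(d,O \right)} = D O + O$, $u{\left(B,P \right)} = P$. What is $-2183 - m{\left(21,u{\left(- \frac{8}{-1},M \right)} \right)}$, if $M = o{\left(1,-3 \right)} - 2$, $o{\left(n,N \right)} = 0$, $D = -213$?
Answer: $-2607$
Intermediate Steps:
$M = -2$ ($M = 0 - 2 = -2$)
$m{\left(d,O \right)} = - 212 O$ ($m{\left(d,O \right)} = - 213 O + O = - 212 O$)
$-2183 - m{\left(21,u{\left(- \frac{8}{-1},M \right)} \right)} = -2183 - \left(-212\right) \left(-2\right) = -2183 - 424 = -2607$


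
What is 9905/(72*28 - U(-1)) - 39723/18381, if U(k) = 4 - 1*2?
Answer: 34020561/12339778 ≈ 2.7570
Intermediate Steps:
U(k) = 2 (U(k) = 4 - 2 = 2)
9905/(72*28 - U(-1)) - 39723/18381 = 9905/(72*28 - 1*2) - 39723/18381 = 9905/(2016 - 2) - 39723*1/18381 = 9905/2014 - 13241/6127 = 34020561/12339778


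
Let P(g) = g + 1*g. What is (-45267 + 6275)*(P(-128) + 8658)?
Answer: -327610784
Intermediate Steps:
P(g) = 2*g (P(g) = g + g = 2*g)
(-45267 + 6275)*(P(-128) + 8658) = (-45267 + 6275)*(2*(-128) + 8658) = -38992*(-256 + 8658) = -38992*8402 = -327610784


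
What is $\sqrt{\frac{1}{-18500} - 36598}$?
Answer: $\frac{i \sqrt{125256655185}}{1850} \approx 191.31 i$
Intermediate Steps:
$\sqrt{\frac{1}{-18500} - 36598} = \sqrt{- \frac{1}{18500} - 36598} = \sqrt{- \frac{677063001}{18500}} = \frac{i \sqrt{125256655185}}{1850}$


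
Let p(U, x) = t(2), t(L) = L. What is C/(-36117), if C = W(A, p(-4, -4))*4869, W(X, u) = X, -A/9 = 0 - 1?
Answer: -4869/4013 ≈ -1.2133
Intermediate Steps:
p(U, x) = 2
A = 9 (A = -9*(0 - 1) = -9*(-1) = 9)
C = 43821 (C = 9*4869 = 43821)
C/(-36117) = 43821/(-36117) = 43821*(-1/36117) = -4869/4013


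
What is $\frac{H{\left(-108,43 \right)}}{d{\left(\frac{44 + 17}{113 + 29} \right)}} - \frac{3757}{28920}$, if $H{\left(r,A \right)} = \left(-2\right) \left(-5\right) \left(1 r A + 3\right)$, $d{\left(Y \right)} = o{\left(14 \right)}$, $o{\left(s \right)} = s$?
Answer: $- \frac{95873557}{28920} \approx -3315.1$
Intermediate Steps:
$d{\left(Y \right)} = 14$
$H{\left(r,A \right)} = 30 + 10 A r$ ($H{\left(r,A \right)} = 10 \left(r A + 3\right) = 10 \left(A r + 3\right) = 10 \left(3 + A r\right) = 30 + 10 A r$)
$\frac{H{\left(-108,43 \right)}}{d{\left(\frac{44 + 17}{113 + 29} \right)}} - \frac{3757}{28920} = \frac{30 + 10 \cdot 43 \left(-108\right)}{14} - \frac{3757}{28920} = \left(30 - 46440\right) \frac{1}{14} - \frac{3757}{28920} = \left(-46410\right) \frac{1}{14} - \frac{3757}{28920} = -3315 - \frac{3757}{28920} = - \frac{95873557}{28920}$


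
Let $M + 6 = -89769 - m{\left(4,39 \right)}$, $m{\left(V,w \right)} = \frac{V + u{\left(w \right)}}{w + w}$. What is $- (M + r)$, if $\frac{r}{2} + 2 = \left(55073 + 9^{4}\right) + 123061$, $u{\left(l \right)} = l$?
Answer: $- \frac{21809615}{78} \approx -2.7961 \cdot 10^{5}$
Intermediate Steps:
$m{\left(V,w \right)} = \frac{V + w}{2 w}$ ($m{\left(V,w \right)} = \frac{V + w}{w + w} = \frac{V + w}{2 w}$)
$r = 369386$ ($r = -4 + 2 \left(\left(55073 + 9^{4}\right) + 123061\right) = -4 + 2 \left(\left(55073 + 6561\right) + 123061\right) = -4 + 2 \left(61634 + 123061\right) = -4 + 2 \cdot 184695 = -4 + 369390 = 369386$)
$M = - \frac{7002493}{78}$ ($M = -6 - \left(89769 + \frac{4 + 39}{2 \cdot 39}\right) = -6 - \left(89769 + \frac{1}{2} \cdot \frac{1}{39} \cdot 43\right) = -6 - \frac{7002025}{78} = - \frac{7002493}{78} \approx -89776.0$)
$- (M + r) = - (- \frac{7002493}{78} + 369386) = \left(-1\right) \frac{21809615}{78} = - \frac{21809615}{78}$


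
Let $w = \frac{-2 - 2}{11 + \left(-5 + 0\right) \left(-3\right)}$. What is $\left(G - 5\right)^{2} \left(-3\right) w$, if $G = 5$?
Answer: $0$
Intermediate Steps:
$w = - \frac{2}{13}$ ($w = - \frac{4}{11 - -15} = - \frac{4}{11 + 15} = - \frac{4}{26} = \left(-4\right) \frac{1}{26} = - \frac{2}{13} \approx -0.15385$)
$\left(G - 5\right)^{2} \left(-3\right) w = \left(5 - 5\right)^{2} \left(-3\right) \left(- \frac{2}{13}\right) = 0^{2} \left(-3\right) \left(- \frac{2}{13}\right) = 0 \left(-3\right) \left(- \frac{2}{13}\right) = 0 \left(- \frac{2}{13}\right) = 0$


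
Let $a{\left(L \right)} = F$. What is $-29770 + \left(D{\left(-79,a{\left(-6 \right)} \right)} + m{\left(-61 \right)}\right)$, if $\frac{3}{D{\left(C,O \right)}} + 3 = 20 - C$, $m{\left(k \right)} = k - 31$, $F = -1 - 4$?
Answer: $- \frac{955583}{32} \approx -29862.0$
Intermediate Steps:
$F = -5$ ($F = -1 - 4 = -5$)
$m{\left(k \right)} = -31 + k$
$a{\left(L \right)} = -5$
$D{\left(C,O \right)} = \frac{3}{17 - C}$ ($D{\left(C,O \right)} = \frac{3}{-3 - \left(-20 + C\right)} = \frac{3}{17 - C}$)
$-29770 + \left(D{\left(-79,a{\left(-6 \right)} \right)} + m{\left(-61 \right)}\right) = -29770 - \left(92 + \frac{3}{-17 - 79}\right) = -29770 - \left(92 + \frac{3}{-96}\right) = -29770 - \frac{2943}{32} = - \frac{955583}{32}$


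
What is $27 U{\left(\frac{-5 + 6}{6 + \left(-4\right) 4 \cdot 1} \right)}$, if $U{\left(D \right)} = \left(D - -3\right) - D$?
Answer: $81$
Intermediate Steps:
$U{\left(D \right)} = 3$ ($U{\left(D \right)} = \left(D + 3\right) - D = \left(3 + D\right) - D = 3$)
$27 U{\left(\frac{-5 + 6}{6 + \left(-4\right) 4 \cdot 1} \right)} = 27 \cdot 3 = 81$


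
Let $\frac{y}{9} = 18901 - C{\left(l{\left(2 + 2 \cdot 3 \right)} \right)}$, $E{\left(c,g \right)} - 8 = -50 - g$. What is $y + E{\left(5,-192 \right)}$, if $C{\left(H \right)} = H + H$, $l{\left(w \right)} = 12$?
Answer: $170043$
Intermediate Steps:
$E{\left(c,g \right)} = -42 - g$ ($E{\left(c,g \right)} = 8 - \left(50 + g\right) = -42 - g$)
$C{\left(H \right)} = 2 H$
$y = 169893$ ($y = 9 \left(18901 - 2 \cdot 12\right) = 9 \left(18901 - 24\right) = 9 \cdot 18877 = 169893$)
$y + E{\left(5,-192 \right)} = 169893 - -150 = 169893 + \left(-42 + 192\right) = 169893 + 150 = 170043$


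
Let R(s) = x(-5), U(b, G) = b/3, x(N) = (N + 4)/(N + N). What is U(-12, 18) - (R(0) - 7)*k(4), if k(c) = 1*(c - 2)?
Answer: 49/5 ≈ 9.8000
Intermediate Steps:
x(N) = (4 + N)/(2*N) (x(N) = (4 + N)/((2*N)) = (4 + N)*(1/(2*N)) = (4 + N)/(2*N))
U(b, G) = b/3 (U(b, G) = b*(⅓) = b/3)
R(s) = ⅒ (R(s) = (½)*(4 - 5)/(-5) = (½)*(-⅕)*(-1) = ⅒)
k(c) = -2 + c (k(c) = 1*(-2 + c) = -2 + c)
U(-12, 18) - (R(0) - 7)*k(4) = (⅓)*(-12) - (⅒ - 7)*(-2 + 4) = -4 - (-69)*2/10 = -4 - 1*(-69/5) = -4 + 69/5 = 49/5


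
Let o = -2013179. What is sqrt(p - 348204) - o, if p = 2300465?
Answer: 2013179 + sqrt(1952261) ≈ 2.0146e+6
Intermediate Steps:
sqrt(p - 348204) - o = sqrt(2300465 - 348204) - 1*(-2013179) = sqrt(1952261) + 2013179 = 2013179 + sqrt(1952261)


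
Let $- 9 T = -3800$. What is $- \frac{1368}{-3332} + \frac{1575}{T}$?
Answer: $\frac{524295}{126616} \approx 4.1408$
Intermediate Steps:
$T = \frac{3800}{9}$ ($T = \left(- \frac{1}{9}\right) \left(-3800\right) = \frac{3800}{9} \approx 422.22$)
$- \frac{1368}{-3332} + \frac{1575}{T} = - \frac{1368}{-3332} + \frac{1575}{\frac{3800}{9}} = \left(-1368\right) \left(- \frac{1}{3332}\right) + 1575 \cdot \frac{9}{3800} = \frac{342}{833} + \frac{567}{152} = \frac{524295}{126616}$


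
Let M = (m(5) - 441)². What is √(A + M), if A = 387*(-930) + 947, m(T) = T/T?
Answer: I*√165363 ≈ 406.65*I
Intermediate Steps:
m(T) = 1
M = 193600 (M = (1 - 441)² = (-440)² = 193600)
A = -358963 (A = -359910 + 947 = -358963)
√(A + M) = √(-358963 + 193600) = √(-165363) = I*√165363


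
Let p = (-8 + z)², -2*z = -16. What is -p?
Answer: 0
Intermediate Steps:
z = 8 (z = -½*(-16) = 8)
p = 0 (p = (-8 + 8)² = 0² = 0)
-p = -1*0 = 0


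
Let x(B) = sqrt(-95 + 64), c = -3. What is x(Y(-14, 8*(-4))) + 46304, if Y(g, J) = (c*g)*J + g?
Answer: 46304 + I*sqrt(31) ≈ 46304.0 + 5.5678*I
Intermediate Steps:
Y(g, J) = g - 3*J*g (Y(g, J) = (-3*g)*J + g = -3*J*g + g = g - 3*J*g)
x(B) = I*sqrt(31) (x(B) = sqrt(-31) = I*sqrt(31))
x(Y(-14, 8*(-4))) + 46304 = I*sqrt(31) + 46304 = 46304 + I*sqrt(31)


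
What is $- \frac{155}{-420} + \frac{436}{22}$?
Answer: $\frac{18653}{924} \approx 20.187$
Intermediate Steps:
$- \frac{155}{-420} + \frac{436}{22} = \left(-155\right) \left(- \frac{1}{420}\right) + 436 \cdot \frac{1}{22} = \frac{31}{84} + \frac{218}{11} = \frac{18653}{924}$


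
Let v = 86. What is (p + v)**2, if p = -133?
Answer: 2209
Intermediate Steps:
(p + v)**2 = (-133 + 86)**2 = (-47)**2 = 2209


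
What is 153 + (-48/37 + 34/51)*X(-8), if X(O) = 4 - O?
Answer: 5381/37 ≈ 145.43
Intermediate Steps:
153 + (-48/37 + 34/51)*X(-8) = 153 + (-48/37 + 34/51)*(4 - 1*(-8)) = 153 + (-48*1/37 + 34*(1/51))*(4 + 8) = 153 + (-48/37 + ⅔)*12 = 153 - 70/111*12 = 153 - 280/37 = 5381/37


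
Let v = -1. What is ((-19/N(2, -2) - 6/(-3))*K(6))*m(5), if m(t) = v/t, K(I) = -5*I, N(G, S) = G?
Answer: -45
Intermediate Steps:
m(t) = -1/t
((-19/N(2, -2) - 6/(-3))*K(6))*m(5) = ((-19/2 - 6/(-3))*(-5*6))*(-1/5) = ((-19*½ - 6*(-⅓))*(-30))*(-1*⅕) = ((-19/2 + 2)*(-30))*(-⅕) = -15/2*(-30)*(-⅕) = 225*(-⅕) = -45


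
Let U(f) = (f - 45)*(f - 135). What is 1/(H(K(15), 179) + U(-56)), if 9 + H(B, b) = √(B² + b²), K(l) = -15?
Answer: 9641/185881629 - √32266/371763258 ≈ 5.1383e-5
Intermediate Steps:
U(f) = (-135 + f)*(-45 + f) (U(f) = (-45 + f)*(-135 + f) = (-135 + f)*(-45 + f))
H(B, b) = -9 + √(B² + b²)
1/(H(K(15), 179) + U(-56)) = 1/((-9 + √((-15)² + 179²)) + (6075 + (-56)² - 180*(-56))) = 1/((-9 + √(225 + 32041)) + (6075 + 3136 + 10080)) = 1/((-9 + √32266) + 19291) = 1/(19282 + √32266)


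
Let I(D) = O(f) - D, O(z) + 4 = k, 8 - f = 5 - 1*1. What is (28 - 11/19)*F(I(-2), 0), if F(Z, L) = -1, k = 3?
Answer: -521/19 ≈ -27.421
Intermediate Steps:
f = 4 (f = 8 - (5 - 1*1) = 8 - (5 - 1) = 8 - 1*4 = 8 - 4 = 4)
O(z) = -1 (O(z) = -4 + 3 = -1)
I(D) = -1 - D
(28 - 11/19)*F(I(-2), 0) = (28 - 11/19)*(-1) = (521/19)*(-1) = -521/19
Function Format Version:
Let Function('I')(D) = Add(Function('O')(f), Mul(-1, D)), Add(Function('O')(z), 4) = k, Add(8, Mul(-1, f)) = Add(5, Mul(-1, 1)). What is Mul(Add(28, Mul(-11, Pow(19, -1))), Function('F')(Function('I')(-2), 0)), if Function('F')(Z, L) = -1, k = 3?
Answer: Rational(-521, 19) ≈ -27.421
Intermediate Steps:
f = 4 (f = Add(8, Mul(-1, Add(5, Mul(-1, 1)))) = Add(8, Mul(-1, Add(5, -1))) = Add(8, Mul(-1, 4)) = Add(8, -4) = 4)
Function('O')(z) = -1 (Function('O')(z) = Add(-4, 3) = -1)
Function('I')(D) = Add(-1, Mul(-1, D))
Mul(Add(28, Mul(-11, Pow(19, -1))), Function('F')(Function('I')(-2), 0)) = Mul(Add(28, Mul(-11, Pow(19, -1))), -1) = Mul(Add(28, Mul(-11, Rational(1, 19))), -1) = Mul(Add(28, Rational(-11, 19)), -1) = Mul(Rational(521, 19), -1) = Rational(-521, 19)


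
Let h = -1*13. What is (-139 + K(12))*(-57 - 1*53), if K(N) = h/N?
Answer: 92455/6 ≈ 15409.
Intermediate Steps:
h = -13
K(N) = -13/N
(-139 + K(12))*(-57 - 1*53) = (-139 - 13/12)*(-57 - 1*53) = (-139 - 13*1/12)*(-57 - 53) = (-139 - 13/12)*(-110) = -1681/12*(-110) = 92455/6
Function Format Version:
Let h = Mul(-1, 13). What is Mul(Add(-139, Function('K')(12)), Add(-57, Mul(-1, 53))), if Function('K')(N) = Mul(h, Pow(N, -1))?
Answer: Rational(92455, 6) ≈ 15409.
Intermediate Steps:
h = -13
Function('K')(N) = Mul(-13, Pow(N, -1))
Mul(Add(-139, Function('K')(12)), Add(-57, Mul(-1, 53))) = Mul(Add(-139, Mul(-13, Pow(12, -1))), Add(-57, Mul(-1, 53))) = Mul(Add(-139, Mul(-13, Rational(1, 12))), Add(-57, -53)) = Mul(Add(-139, Rational(-13, 12)), -110) = Mul(Rational(-1681, 12), -110) = Rational(92455, 6)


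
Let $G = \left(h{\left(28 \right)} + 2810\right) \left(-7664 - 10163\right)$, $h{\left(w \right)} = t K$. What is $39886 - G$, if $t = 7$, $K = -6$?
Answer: $49385022$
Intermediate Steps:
$h{\left(w \right)} = -42$ ($h{\left(w \right)} = 7 \left(-6\right) = -42$)
$G = -49345136$ ($G = \left(-42 + 2810\right) \left(-7664 - 10163\right) = 2768 \left(-17827\right) = -49345136$)
$39886 - G = 39886 - -49345136 = 39886 + 49345136 = 49385022$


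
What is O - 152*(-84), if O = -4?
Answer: 12764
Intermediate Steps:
O - 152*(-84) = -4 - 152*(-84) = -4 + 12768 = 12764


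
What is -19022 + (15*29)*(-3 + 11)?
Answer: -15542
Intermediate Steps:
-19022 + (15*29)*(-3 + 11) = -19022 + 435*8 = -19022 + 3480 = -15542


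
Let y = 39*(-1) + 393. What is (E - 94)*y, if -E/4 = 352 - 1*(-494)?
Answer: -1231212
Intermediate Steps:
y = 354 (y = -39 + 393 = 354)
E = -3384 (E = -4*(352 - 1*(-494)) = -4*(352 + 494) = -4*846 = -3384)
(E - 94)*y = (-3384 - 94)*354 = -3478*354 = -1231212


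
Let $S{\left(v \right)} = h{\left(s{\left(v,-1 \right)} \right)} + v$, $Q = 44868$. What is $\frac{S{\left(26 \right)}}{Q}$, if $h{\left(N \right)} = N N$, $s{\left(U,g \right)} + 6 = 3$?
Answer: $\frac{35}{44868} \approx 0.00078007$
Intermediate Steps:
$s{\left(U,g \right)} = -3$ ($s{\left(U,g \right)} = -6 + 3 = -3$)
$h{\left(N \right)} = N^{2}$
$S{\left(v \right)} = 9 + v$ ($S{\left(v \right)} = \left(-3\right)^{2} + v = 9 + v$)
$\frac{S{\left(26 \right)}}{Q} = \frac{9 + 26}{44868} = 35 \cdot \frac{1}{44868} = \frac{35}{44868}$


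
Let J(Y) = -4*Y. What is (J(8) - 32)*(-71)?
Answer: 4544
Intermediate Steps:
(J(8) - 32)*(-71) = (-4*8 - 32)*(-71) = (-32 - 32)*(-71) = -64*(-71) = 4544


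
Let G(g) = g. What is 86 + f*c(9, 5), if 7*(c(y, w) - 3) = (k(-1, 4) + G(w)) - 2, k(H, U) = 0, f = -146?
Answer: -2902/7 ≈ -414.57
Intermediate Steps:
c(y, w) = 19/7 + w/7 (c(y, w) = 3 + ((0 + w) - 2)/7 = 3 + (w - 2)/7 = 3 + (-2 + w)/7 = 3 + (-2/7 + w/7) = 19/7 + w/7)
86 + f*c(9, 5) = 86 - 146*(19/7 + (⅐)*5) = 86 - 146*(19/7 + 5/7) = 86 - 146*24/7 = 86 - 3504/7 = -2902/7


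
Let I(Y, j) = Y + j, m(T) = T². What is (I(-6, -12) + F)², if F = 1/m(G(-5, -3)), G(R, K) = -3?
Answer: 25921/81 ≈ 320.01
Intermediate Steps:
F = ⅑ (F = 1/((-3)²) = 1/9 = ⅑ ≈ 0.11111)
(I(-6, -12) + F)² = ((-6 - 12) + ⅑)² = (-18 + ⅑)² = (-161/9)² = 25921/81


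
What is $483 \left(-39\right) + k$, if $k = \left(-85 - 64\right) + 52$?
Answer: $-18934$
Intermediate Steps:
$k = -97$ ($k = -149 + 52 = -97$)
$483 \left(-39\right) + k = 483 \left(-39\right) - 97 = -18837 - 97 = -18934$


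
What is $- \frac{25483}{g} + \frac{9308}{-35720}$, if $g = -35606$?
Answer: $\frac{1904053}{4183705} \approx 0.45511$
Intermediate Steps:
$- \frac{25483}{g} + \frac{9308}{-35720} = - \frac{25483}{-35606} + \frac{9308}{-35720} = \left(-25483\right) \left(- \frac{1}{35606}\right) + 9308 \left(- \frac{1}{35720}\right) = \frac{25483}{35606} - \frac{2327}{8930} = \frac{1904053}{4183705}$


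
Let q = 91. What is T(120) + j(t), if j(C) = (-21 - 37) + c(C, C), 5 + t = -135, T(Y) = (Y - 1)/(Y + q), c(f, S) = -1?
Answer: -12330/211 ≈ -58.436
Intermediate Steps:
T(Y) = (-1 + Y)/(91 + Y) (T(Y) = (Y - 1)/(Y + 91) = (-1 + Y)/(91 + Y))
t = -140 (t = -5 - 135 = -140)
j(C) = -59 (j(C) = (-21 - 37) - 1 = -58 - 1 = -59)
T(120) + j(t) = (-1 + 120)/(91 + 120) - 59 = 119/211 - 59 = -12330/211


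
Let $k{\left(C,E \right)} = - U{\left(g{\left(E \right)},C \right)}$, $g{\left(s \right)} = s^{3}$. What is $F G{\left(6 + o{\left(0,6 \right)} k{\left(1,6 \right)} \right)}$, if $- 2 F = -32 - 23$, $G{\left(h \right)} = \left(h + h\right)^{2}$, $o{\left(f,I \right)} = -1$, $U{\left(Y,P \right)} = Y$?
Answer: $5421240$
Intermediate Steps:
$k{\left(C,E \right)} = - E^{3}$
$G{\left(h \right)} = 4 h^{2}$ ($G{\left(h \right)} = \left(2 h\right)^{2} = 4 h^{2}$)
$F = \frac{55}{2}$ ($F = - \frac{-32 - 23}{2} = \left(- \frac{1}{2}\right) \left(-55\right) = \frac{55}{2} \approx 27.5$)
$F G{\left(6 + o{\left(0,6 \right)} k{\left(1,6 \right)} \right)} = \frac{55 \cdot 4 \left(6 - - 6^{3}\right)^{2}}{2} = \frac{55 \cdot 4 \left(6 - \left(-1\right) 216\right)^{2}}{2} = \frac{55 \cdot 4 \left(6 - -216\right)^{2}}{2} = \frac{55 \cdot 4 \left(6 + 216\right)^{2}}{2} = \frac{55 \cdot 4 \cdot 222^{2}}{2} = \frac{55 \cdot 4 \cdot 49284}{2} = \frac{55}{2} \cdot 197136 = 5421240$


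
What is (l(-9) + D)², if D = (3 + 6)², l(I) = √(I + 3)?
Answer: (81 + I*√6)² ≈ 6555.0 + 396.82*I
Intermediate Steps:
l(I) = √(3 + I)
D = 81 (D = 9² = 81)
(l(-9) + D)² = (√(3 - 9) + 81)² = (√(-6) + 81)² = (I*√6 + 81)² = (81 + I*√6)²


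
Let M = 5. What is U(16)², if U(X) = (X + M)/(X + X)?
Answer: 441/1024 ≈ 0.43066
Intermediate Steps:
U(X) = (5 + X)/(2*X) (U(X) = (X + 5)/(X + X) = (5 + X)/((2*X)) = (5 + X)*(1/(2*X)) = (5 + X)/(2*X))
U(16)² = ((½)*(5 + 16)/16)² = ((½)*(1/16)*21)² = (21/32)² = 441/1024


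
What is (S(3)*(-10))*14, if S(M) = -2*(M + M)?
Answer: 1680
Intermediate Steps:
S(M) = -4*M
(S(3)*(-10))*14 = (-4*3*(-10))*14 = -12*(-10)*14 = 120*14 = 1680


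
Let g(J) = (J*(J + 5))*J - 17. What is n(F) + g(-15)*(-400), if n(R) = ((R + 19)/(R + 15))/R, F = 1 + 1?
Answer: 30831221/34 ≈ 9.0680e+5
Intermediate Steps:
F = 2
n(R) = (19 + R)/(R*(15 + R)) (n(R) = ((19 + R)/(15 + R))/R = (19 + R)/(R*(15 + R)))
g(J) = -17 + J²*(5 + J) (g(J) = (J*(5 + J))*J - 17 = J²*(5 + J) - 17 = -17 + J²*(5 + J))
n(F) + g(-15)*(-400) = (19 + 2)/(2*(15 + 2)) + (-17 + (-15)³ + 5*(-15)²)*(-400) = (½)*21/17 + (-17 - 3375 + 5*225)*(-400) = (½)*(1/17)*21 + (-17 - 3375 + 1125)*(-400) = 21/34 - 2267*(-400) = 21/34 + 906800 = 30831221/34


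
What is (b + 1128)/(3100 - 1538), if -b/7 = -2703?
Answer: 20049/1562 ≈ 12.835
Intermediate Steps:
b = 18921 (b = -7*(-2703) = 18921)
(b + 1128)/(3100 - 1538) = (18921 + 1128)/(3100 - 1538) = 20049/1562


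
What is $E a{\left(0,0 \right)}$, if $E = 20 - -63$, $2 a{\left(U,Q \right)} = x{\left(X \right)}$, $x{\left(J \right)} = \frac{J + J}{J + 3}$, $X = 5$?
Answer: $\frac{415}{8} \approx 51.875$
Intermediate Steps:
$x{\left(J \right)} = \frac{2 J}{3 + J}$
$a{\left(U,Q \right)} = \frac{5}{8}$ ($a{\left(U,Q \right)} = \frac{2 \cdot 5 \frac{1}{3 + 5}}{2} = \frac{2 \cdot 5 \cdot \frac{1}{8}}{2} = \frac{1}{2} \cdot \frac{5}{4} = \frac{5}{8}$)
$E = 83$ ($E = 20 + 63 = 83$)
$E a{\left(0,0 \right)} = 83 \cdot \frac{5}{8} = \frac{415}{8}$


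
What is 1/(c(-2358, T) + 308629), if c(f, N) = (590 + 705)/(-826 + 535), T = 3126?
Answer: 291/89809744 ≈ 3.2402e-6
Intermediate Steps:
c(f, N) = -1295/291 (c(f, N) = 1295/(-291) = 1295*(-1/291) = -1295/291)
1/(c(-2358, T) + 308629) = 1/(-1295/291 + 308629) = 1/(89809744/291) = 291/89809744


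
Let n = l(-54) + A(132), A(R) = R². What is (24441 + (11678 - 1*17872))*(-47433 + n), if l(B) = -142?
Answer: -550165297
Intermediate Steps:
n = 17282 (n = -142 + 132² = -142 + 17424 = 17282)
(24441 + (11678 - 1*17872))*(-47433 + n) = (24441 + (11678 - 1*17872))*(-47433 + 17282) = (24441 + (11678 - 17872))*(-30151) = (24441 - 6194)*(-30151) = 18247*(-30151) = -550165297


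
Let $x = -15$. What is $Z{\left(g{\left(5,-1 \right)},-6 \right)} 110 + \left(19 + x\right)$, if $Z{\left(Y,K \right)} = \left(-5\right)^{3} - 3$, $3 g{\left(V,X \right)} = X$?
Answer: $-14076$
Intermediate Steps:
$g{\left(V,X \right)} = \frac{X}{3}$
$Z{\left(Y,K \right)} = -128$ ($Z{\left(Y,K \right)} = -125 - 3 = -128$)
$Z{\left(g{\left(5,-1 \right)},-6 \right)} 110 + \left(19 + x\right) = \left(-128\right) 110 + \left(19 - 15\right) = -14080 + 4 = -14076$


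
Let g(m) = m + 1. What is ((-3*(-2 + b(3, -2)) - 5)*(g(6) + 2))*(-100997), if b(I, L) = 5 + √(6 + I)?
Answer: 20906379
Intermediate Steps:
g(m) = 1 + m
((-3*(-2 + b(3, -2)) - 5)*(g(6) + 2))*(-100997) = ((-3*(-2 + (5 + √(6 + 3))) - 5)*((1 + 6) + 2))*(-100997) = ((-3*(-2 + (5 + √9)) - 5)*(7 + 2))*(-100997) = ((-3*(-2 + (5 + 3)) - 5)*9)*(-100997) = ((-3*(-2 + 8) - 5)*9)*(-100997) = ((-3*6 - 5)*9)*(-100997) = ((-18 - 5)*9)*(-100997) = -23*9*(-100997) = -207*(-100997) = 20906379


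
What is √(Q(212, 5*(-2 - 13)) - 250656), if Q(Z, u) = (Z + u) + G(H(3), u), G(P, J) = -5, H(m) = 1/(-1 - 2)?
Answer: 6*I*√6959 ≈ 500.52*I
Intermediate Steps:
H(m) = -⅓ (H(m) = 1/(-3) = -⅓)
Q(Z, u) = -5 + Z + u (Q(Z, u) = (Z + u) - 5 = -5 + Z + u)
√(Q(212, 5*(-2 - 13)) - 250656) = √((-5 + 212 + 5*(-2 - 13)) - 250656) = √((-5 + 212 + 5*(-15)) - 250656) = √((-5 + 212 - 75) - 250656) = √(132 - 250656) = √(-250524) = 6*I*√6959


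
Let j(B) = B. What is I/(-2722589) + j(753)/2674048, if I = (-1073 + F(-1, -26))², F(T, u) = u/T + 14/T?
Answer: -3008181879091/7280333670272 ≈ -0.41319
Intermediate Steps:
F(T, u) = 14/T + u/T
I = 1125721 (I = (-1073 + (14 - 26)/(-1))² = (-1073 - 1*(-12))² = (-1073 + 12)² = (-1061)² = 1125721)
I/(-2722589) + j(753)/2674048 = 1125721/(-2722589) + 753/2674048 = 1125721*(-1/2722589) + 753*(1/2674048) = -1125721/2722589 + 753/2674048 = -3008181879091/7280333670272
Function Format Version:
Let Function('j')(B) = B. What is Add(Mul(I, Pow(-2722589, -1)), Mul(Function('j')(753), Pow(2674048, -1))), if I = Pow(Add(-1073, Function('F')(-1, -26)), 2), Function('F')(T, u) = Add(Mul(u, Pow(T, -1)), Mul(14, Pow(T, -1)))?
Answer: Rational(-3008181879091, 7280333670272) ≈ -0.41319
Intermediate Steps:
Function('F')(T, u) = Add(Mul(14, Pow(T, -1)), Mul(u, Pow(T, -1)))
I = 1125721 (I = Pow(Add(-1073, Mul(Pow(-1, -1), Add(14, -26))), 2) = Pow(Add(-1073, Mul(-1, -12)), 2) = Pow(Add(-1073, 12), 2) = Pow(-1061, 2) = 1125721)
Add(Mul(I, Pow(-2722589, -1)), Mul(Function('j')(753), Pow(2674048, -1))) = Add(Mul(1125721, Pow(-2722589, -1)), Mul(753, Pow(2674048, -1))) = Add(Mul(1125721, Rational(-1, 2722589)), Mul(753, Rational(1, 2674048))) = Add(Rational(-1125721, 2722589), Rational(753, 2674048)) = Rational(-3008181879091, 7280333670272)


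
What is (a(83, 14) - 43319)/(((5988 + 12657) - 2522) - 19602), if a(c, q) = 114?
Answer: 43205/3479 ≈ 12.419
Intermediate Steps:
(a(83, 14) - 43319)/(((5988 + 12657) - 2522) - 19602) = (114 - 43319)/(((5988 + 12657) - 2522) - 19602) = -43205/((18645 - 2522) - 19602) = -43205/(16123 - 19602) = -43205/(-3479) = -43205*(-1/3479) = 43205/3479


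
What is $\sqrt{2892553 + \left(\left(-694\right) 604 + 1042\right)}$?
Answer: $\sqrt{2474419} \approx 1573.0$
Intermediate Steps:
$\sqrt{2892553 + \left(\left(-694\right) 604 + 1042\right)} = \sqrt{2892553 + \left(-419176 + 1042\right)} = \sqrt{2892553 - 418134} = \sqrt{2474419}$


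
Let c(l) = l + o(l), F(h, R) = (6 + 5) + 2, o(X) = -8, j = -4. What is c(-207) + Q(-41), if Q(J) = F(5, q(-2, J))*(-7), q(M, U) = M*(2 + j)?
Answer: -306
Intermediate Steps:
q(M, U) = -2*M (q(M, U) = M*(2 - 4) = M*(-2) = -2*M)
F(h, R) = 13 (F(h, R) = 11 + 2 = 13)
c(l) = -8 + l (c(l) = l - 8 = -8 + l)
Q(J) = -91 (Q(J) = 13*(-7) = -91)
c(-207) + Q(-41) = (-8 - 207) - 91 = -215 - 91 = -306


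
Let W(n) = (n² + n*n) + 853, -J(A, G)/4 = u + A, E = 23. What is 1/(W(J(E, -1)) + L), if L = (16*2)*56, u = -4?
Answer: 1/14197 ≈ 7.0437e-5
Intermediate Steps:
J(A, G) = 16 - 4*A (J(A, G) = -4*(-4 + A) = 16 - 4*A)
L = 1792 (L = 32*56 = 1792)
W(n) = 853 + 2*n² (W(n) = (n² + n²) + 853 = 2*n² + 853 = 853 + 2*n²)
1/(W(J(E, -1)) + L) = 1/((853 + 2*(16 - 4*23)²) + 1792) = 1/((853 + 2*(16 - 92)²) + 1792) = 1/((853 + 2*(-76)²) + 1792) = 1/((853 + 2*5776) + 1792) = 1/((853 + 11552) + 1792) = 1/(12405 + 1792) = 1/14197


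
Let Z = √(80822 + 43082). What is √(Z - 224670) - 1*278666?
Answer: -278666 + I*√224318 ≈ -2.7867e+5 + 473.62*I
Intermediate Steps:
Z = 352 (Z = √123904 = 352)
√(Z - 224670) - 1*278666 = √(352 - 224670) - 1*278666 = √(-224318) - 278666 = I*√224318 - 278666 = -278666 + I*√224318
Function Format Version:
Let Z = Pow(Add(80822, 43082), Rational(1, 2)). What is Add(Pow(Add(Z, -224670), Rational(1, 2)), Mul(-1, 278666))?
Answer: Add(-278666, Mul(I, Pow(224318, Rational(1, 2)))) ≈ Add(-2.7867e+5, Mul(473.62, I))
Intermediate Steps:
Z = 352 (Z = Pow(123904, Rational(1, 2)) = 352)
Add(Pow(Add(Z, -224670), Rational(1, 2)), Mul(-1, 278666)) = Add(Pow(Add(352, -224670), Rational(1, 2)), Mul(-1, 278666)) = Add(Pow(-224318, Rational(1, 2)), -278666) = Add(Mul(I, Pow(224318, Rational(1, 2))), -278666) = Add(-278666, Mul(I, Pow(224318, Rational(1, 2))))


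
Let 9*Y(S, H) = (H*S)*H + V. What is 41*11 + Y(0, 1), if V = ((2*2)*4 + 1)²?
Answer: 4348/9 ≈ 483.11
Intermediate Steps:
V = 289 (V = (4*4 + 1)² = (16 + 1)² = 17² = 289)
Y(S, H) = 289/9 + S*H²/9 (Y(S, H) = ((H*S)*H + 289)/9 = (S*H² + 289)/9 = (289 + S*H²)/9 = 289/9 + S*H²/9)
41*11 + Y(0, 1) = 41*11 + (289/9 + (⅑)*0*1²) = 451 + (289/9 + (⅑)*0*1) = 451 + (289/9 + 0) = 451 + 289/9 = 4348/9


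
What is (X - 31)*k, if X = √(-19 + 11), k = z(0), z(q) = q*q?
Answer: 0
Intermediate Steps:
z(q) = q²
k = 0 (k = 0² = 0)
X = 2*I*√2 (X = √(-8) = 2*I*√2 ≈ 2.8284*I)
(X - 31)*k = (2*I*√2 - 31)*0 = (-31 + 2*I*√2)*0 = 0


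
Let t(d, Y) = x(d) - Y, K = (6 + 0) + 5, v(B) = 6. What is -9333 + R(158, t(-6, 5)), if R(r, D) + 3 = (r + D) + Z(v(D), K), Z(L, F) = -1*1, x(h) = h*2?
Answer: -9196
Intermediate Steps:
x(h) = 2*h
K = 11 (K = 6 + 5 = 11)
t(d, Y) = -Y + 2*d (t(d, Y) = 2*d - Y = -Y + 2*d)
Z(L, F) = -1
R(r, D) = -4 + D + r (R(r, D) = -3 + ((r + D) - 1) = -3 + ((D + r) - 1) = -3 + (-1 + D + r) = -4 + D + r)
-9333 + R(158, t(-6, 5)) = -9333 + (-4 + (-1*5 + 2*(-6)) + 158) = -9333 + (-4 + (-5 - 12) + 158) = -9333 + (-4 - 17 + 158) = -9333 + 137 = -9196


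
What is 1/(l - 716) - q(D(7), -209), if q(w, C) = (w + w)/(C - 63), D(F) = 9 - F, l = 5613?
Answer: 4965/332996 ≈ 0.014910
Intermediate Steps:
q(w, C) = 2*w/(-63 + C) (q(w, C) = (2*w)/(-63 + C) = 2*w/(-63 + C))
1/(l - 716) - q(D(7), -209) = 1/(5613 - 716) - 2*(9 - 1*7)/(-63 - 209) = 1/4897 - 2*(9 - 7)/(-272) = 1/4897 - 2*2*(-1)/272 = 1/4897 - 1*(-1/68) = 1/4897 + 1/68 = 4965/332996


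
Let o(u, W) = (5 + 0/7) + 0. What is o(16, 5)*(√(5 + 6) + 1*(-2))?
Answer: -10 + 5*√11 ≈ 6.5831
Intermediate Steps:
o(u, W) = 5 (o(u, W) = (5 + 0*(⅐)) + 0 = (5 + 0) + 0 = 5 + 0 = 5)
o(16, 5)*(√(5 + 6) + 1*(-2)) = 5*(√(5 + 6) + 1*(-2)) = 5*(√11 - 2) = 5*(-2 + √11) = -10 + 5*√11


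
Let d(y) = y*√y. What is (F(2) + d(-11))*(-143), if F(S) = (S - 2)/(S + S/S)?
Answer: 1573*I*√11 ≈ 5217.0*I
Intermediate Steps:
F(S) = (-2 + S)/(1 + S) (F(S) = (-2 + S)/(S + 1) = (-2 + S)/(1 + S))
d(y) = y^(3/2)
(F(2) + d(-11))*(-143) = ((-2 + 2)/(1 + 2) + (-11)^(3/2))*(-143) = (0/3 - 11*I*√11)*(-143) = ((⅓)*0 - 11*I*√11)*(-143) = (0 - 11*I*√11)*(-143) = -11*I*√11*(-143) = 1573*I*√11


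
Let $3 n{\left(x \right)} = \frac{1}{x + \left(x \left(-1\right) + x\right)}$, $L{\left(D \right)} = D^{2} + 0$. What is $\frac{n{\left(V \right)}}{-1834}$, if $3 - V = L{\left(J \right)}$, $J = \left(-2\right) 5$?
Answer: $\frac{1}{533694} \approx 1.8737 \cdot 10^{-6}$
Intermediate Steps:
$J = -10$
$L{\left(D \right)} = D^{2}$
$V = -97$ ($V = 3 - \left(-10\right)^{2} = 3 - 100 = -97$)
$n{\left(x \right)} = \frac{1}{3 x}$ ($n{\left(x \right)} = \frac{1}{3 \left(x + \left(x \left(-1\right) + x\right)\right)} = \frac{1}{3 \left(x + \left(- x + x\right)\right)} = \frac{1}{3 \left(x + 0\right)} = \frac{1}{3 x}$)
$\frac{n{\left(V \right)}}{-1834} = \frac{\frac{1}{3} \frac{1}{-97}}{-1834} = \frac{1}{3} \left(- \frac{1}{97}\right) \left(- \frac{1}{1834}\right) = \left(- \frac{1}{291}\right) \left(- \frac{1}{1834}\right) = \frac{1}{533694}$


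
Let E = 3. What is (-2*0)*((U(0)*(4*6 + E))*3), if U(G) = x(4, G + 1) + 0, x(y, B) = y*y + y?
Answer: 0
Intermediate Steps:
x(y, B) = y + y² (x(y, B) = y² + y = y + y²)
U(G) = 20 (U(G) = 4*(1 + 4) + 0 = 4*5 + 0 = 20 + 0 = 20)
(-2*0)*((U(0)*(4*6 + E))*3) = (-2*0)*((20*(4*6 + 3))*3) = 0*((20*(24 + 3))*3) = 0*((20*27)*3) = 0*(540*3) = 0*1620 = 0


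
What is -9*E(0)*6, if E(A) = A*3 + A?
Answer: 0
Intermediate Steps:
E(A) = 4*A (E(A) = 3*A + A = 4*A)
-9*E(0)*6 = -36*0*6 = -9*0*6 = 0*6 = 0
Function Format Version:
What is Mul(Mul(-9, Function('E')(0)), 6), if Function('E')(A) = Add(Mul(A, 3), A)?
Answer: 0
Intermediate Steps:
Function('E')(A) = Mul(4, A) (Function('E')(A) = Add(Mul(3, A), A) = Mul(4, A))
Mul(Mul(-9, Function('E')(0)), 6) = Mul(Mul(-9, Mul(4, 0)), 6) = Mul(Mul(-9, 0), 6) = Mul(0, 6) = 0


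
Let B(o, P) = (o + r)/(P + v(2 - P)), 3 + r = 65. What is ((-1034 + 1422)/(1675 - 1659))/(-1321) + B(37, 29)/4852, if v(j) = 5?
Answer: -3869695/217922728 ≈ -0.017757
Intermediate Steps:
r = 62 (r = -3 + 65 = 62)
B(o, P) = (62 + o)/(5 + P) (B(o, P) = (o + 62)/(P + 5) = (62 + o)/(5 + P))
((-1034 + 1422)/(1675 - 1659))/(-1321) + B(37, 29)/4852 = ((-1034 + 1422)/(1675 - 1659))/(-1321) + ((62 + 37)/(5 + 29))/4852 = (388/16)*(-1/1321) + (99/34)*(1/4852) = (388*(1/16))*(-1/1321) + ((1/34)*99)*(1/4852) = (97/4)*(-1/1321) + (99/34)*(1/4852) = -97/5284 + 99/164968 = -3869695/217922728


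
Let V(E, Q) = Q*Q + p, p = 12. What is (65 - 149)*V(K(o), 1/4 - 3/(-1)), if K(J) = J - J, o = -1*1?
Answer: -7581/4 ≈ -1895.3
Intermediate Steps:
o = -1
K(J) = 0
V(E, Q) = 12 + Q² (V(E, Q) = Q*Q + 12 = Q² + 12 = 12 + Q²)
(65 - 149)*V(K(o), 1/4 - 3/(-1)) = (65 - 149)*(12 + (1/4 - 3/(-1))²) = -84*(12 + (1*(¼) - 3*(-1))²) = -84*(12 + (¼ + 3)²) = -84*(12 + (13/4)²) = -84*(12 + 169/16) = -84*361/16 = -7581/4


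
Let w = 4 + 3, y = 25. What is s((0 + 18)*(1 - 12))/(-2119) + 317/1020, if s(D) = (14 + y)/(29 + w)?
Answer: 25793/83130 ≈ 0.31027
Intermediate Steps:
w = 7
s(D) = 13/12 (s(D) = (14 + 25)/(29 + 7) = 39/36 = 39*(1/36) = 13/12)
s((0 + 18)*(1 - 12))/(-2119) + 317/1020 = (13/12)/(-2119) + 317/1020 = (13/12)*(-1/2119) + 317*(1/1020) = -1/1956 + 317/1020 = 25793/83130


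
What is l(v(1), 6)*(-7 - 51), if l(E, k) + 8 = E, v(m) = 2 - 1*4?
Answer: 580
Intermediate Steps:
v(m) = -2 (v(m) = 2 - 4 = -2)
l(E, k) = -8 + E
l(v(1), 6)*(-7 - 51) = (-8 - 2)*(-7 - 51) = -10*(-58) = 580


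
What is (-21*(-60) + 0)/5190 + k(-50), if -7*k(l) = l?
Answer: 8944/1211 ≈ 7.3856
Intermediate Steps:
k(l) = -l/7
(-21*(-60) + 0)/5190 + k(-50) = (-21*(-60) + 0)/5190 - 1/7*(-50) = (1260 + 0)*(1/5190) + 50/7 = 1260*(1/5190) + 50/7 = 42/173 + 50/7 = 8944/1211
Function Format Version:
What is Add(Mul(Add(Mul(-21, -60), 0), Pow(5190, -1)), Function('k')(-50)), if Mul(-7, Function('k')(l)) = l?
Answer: Rational(8944, 1211) ≈ 7.3856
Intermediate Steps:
Function('k')(l) = Mul(Rational(-1, 7), l)
Add(Mul(Add(Mul(-21, -60), 0), Pow(5190, -1)), Function('k')(-50)) = Add(Mul(Add(Mul(-21, -60), 0), Pow(5190, -1)), Mul(Rational(-1, 7), -50)) = Add(Mul(Add(1260, 0), Rational(1, 5190)), Rational(50, 7)) = Add(Mul(1260, Rational(1, 5190)), Rational(50, 7)) = Add(Rational(42, 173), Rational(50, 7)) = Rational(8944, 1211)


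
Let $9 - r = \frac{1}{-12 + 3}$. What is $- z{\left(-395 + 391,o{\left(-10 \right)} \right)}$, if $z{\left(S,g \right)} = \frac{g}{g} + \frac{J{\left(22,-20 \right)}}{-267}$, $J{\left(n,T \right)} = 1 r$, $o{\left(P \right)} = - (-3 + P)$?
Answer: $- \frac{2321}{2403} \approx -0.96588$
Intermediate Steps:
$r = \frac{82}{9}$ ($r = 9 - \frac{1}{-12 + 3} = 9 - \frac{1}{-9} = 9 - - \frac{1}{9} = 9 + \frac{1}{9} = \frac{82}{9} \approx 9.1111$)
$o{\left(P \right)} = 3 - P$
$J{\left(n,T \right)} = \frac{82}{9}$ ($J{\left(n,T \right)} = 1 \cdot \frac{82}{9} = \frac{82}{9}$)
$z{\left(S,g \right)} = \frac{2321}{2403}$ ($z{\left(S,g \right)} = \frac{g}{g} + \frac{82}{9 \left(-267\right)} = 1 + \frac{82}{9} \left(- \frac{1}{267}\right) = 1 - \frac{82}{2403} = \frac{2321}{2403}$)
$- z{\left(-395 + 391,o{\left(-10 \right)} \right)} = \left(-1\right) \frac{2321}{2403} = - \frac{2321}{2403}$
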